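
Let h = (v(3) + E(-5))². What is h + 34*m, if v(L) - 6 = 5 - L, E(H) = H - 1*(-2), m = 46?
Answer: 1589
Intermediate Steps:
E(H) = 2 + H (E(H) = H + 2 = 2 + H)
v(L) = 11 - L (v(L) = 6 + (5 - L) = 11 - L)
h = 25 (h = ((11 - 1*3) + (2 - 5))² = ((11 - 3) - 3)² = (8 - 3)² = 5² = 25)
h + 34*m = 25 + 34*46 = 25 + 1564 = 1589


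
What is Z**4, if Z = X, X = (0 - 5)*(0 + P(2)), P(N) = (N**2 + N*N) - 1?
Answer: 1500625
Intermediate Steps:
P(N) = -1 + 2*N**2 (P(N) = (N**2 + N**2) - 1 = 2*N**2 - 1 = -1 + 2*N**2)
X = -35 (X = (0 - 5)*(0 + (-1 + 2*2**2)) = -5*(0 + (-1 + 2*4)) = -5*(0 + (-1 + 8)) = -5*(0 + 7) = -5*7 = -35)
Z = -35
Z**4 = (-35)**4 = 1500625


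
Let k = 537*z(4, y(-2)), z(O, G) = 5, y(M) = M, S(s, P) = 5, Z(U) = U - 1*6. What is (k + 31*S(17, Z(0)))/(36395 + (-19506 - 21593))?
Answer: -355/588 ≈ -0.60374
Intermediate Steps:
Z(U) = -6 + U (Z(U) = U - 6 = -6 + U)
k = 2685 (k = 537*5 = 2685)
(k + 31*S(17, Z(0)))/(36395 + (-19506 - 21593)) = (2685 + 31*5)/(36395 + (-19506 - 21593)) = (2685 + 155)/(36395 - 41099) = 2840/(-4704) = 2840*(-1/4704) = -355/588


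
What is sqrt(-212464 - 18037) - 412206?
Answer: -412206 + I*sqrt(230501) ≈ -4.1221e+5 + 480.1*I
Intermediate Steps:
sqrt(-212464 - 18037) - 412206 = sqrt(-230501) - 412206 = I*sqrt(230501) - 412206 = -412206 + I*sqrt(230501)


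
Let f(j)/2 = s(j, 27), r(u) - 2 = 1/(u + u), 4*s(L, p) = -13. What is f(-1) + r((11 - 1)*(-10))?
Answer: -901/200 ≈ -4.5050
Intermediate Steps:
s(L, p) = -13/4 (s(L, p) = (¼)*(-13) = -13/4)
r(u) = 2 + 1/(2*u) (r(u) = 2 + 1/(u + u) = 2 + 1/(2*u))
f(j) = -13/2 (f(j) = 2*(-13/4) = -13/2)
f(-1) + r((11 - 1)*(-10)) = -13/2 + (2 + 1/(2*(((11 - 1)*(-10))))) = -13/2 + (2 + 1/(2*((10*(-10))))) = -13/2 + (2 + (½)/(-100)) = -13/2 + (2 + (½)*(-1/100)) = -13/2 + (2 - 1/200) = -13/2 + 399/200 = -901/200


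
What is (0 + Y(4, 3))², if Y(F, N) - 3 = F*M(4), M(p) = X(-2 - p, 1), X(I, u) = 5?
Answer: 529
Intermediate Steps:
M(p) = 5
Y(F, N) = 3 + 5*F (Y(F, N) = 3 + F*5 = 3 + 5*F)
(0 + Y(4, 3))² = (0 + (3 + 5*4))² = (0 + (3 + 20))² = (0 + 23)² = 23² = 529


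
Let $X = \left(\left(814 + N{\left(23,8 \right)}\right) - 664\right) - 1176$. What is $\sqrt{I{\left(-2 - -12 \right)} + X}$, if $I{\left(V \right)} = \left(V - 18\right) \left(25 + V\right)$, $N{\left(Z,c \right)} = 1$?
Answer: $3 i \sqrt{145} \approx 36.125 i$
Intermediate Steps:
$I{\left(V \right)} = \left(-18 + V\right) \left(25 + V\right)$
$X = -1025$ ($X = \left(\left(814 + 1\right) - 664\right) - 1176 = \left(815 - 664\right) - 1176 = 151 - 1176 = -1025$)
$\sqrt{I{\left(-2 - -12 \right)} + X} = \sqrt{\left(-450 + \left(-2 - -12\right)^{2} + 7 \left(-2 - -12\right)\right) - 1025} = \sqrt{\left(-450 + \left(-2 + 12\right)^{2} + 7 \left(-2 + 12\right)\right) - 1025} = \sqrt{\left(-450 + 10^{2} + 7 \cdot 10\right) - 1025} = \sqrt{\left(-450 + 100 + 70\right) - 1025} = \sqrt{-280 - 1025} = \sqrt{-1305} = 3 i \sqrt{145}$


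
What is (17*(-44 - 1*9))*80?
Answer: -72080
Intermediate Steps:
(17*(-44 - 1*9))*80 = (17*(-44 - 9))*80 = (17*(-53))*80 = -901*80 = -72080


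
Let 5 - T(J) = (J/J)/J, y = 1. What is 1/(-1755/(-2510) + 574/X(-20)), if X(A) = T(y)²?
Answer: 2008/73441 ≈ 0.027342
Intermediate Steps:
T(J) = 5 - 1/J (T(J) = 5 - J/J/J = 5 - 1/J)
X(A) = 16 (X(A) = (5 - 1/1)² = (5 - 1*1)² = (5 - 1)² = 4² = 16)
1/(-1755/(-2510) + 574/X(-20)) = 1/(-1755/(-2510) + 574/16) = 1/(-1755*(-1/2510) + 574*(1/16)) = 1/(351/502 + 287/8) = 1/(73441/2008) = 2008/73441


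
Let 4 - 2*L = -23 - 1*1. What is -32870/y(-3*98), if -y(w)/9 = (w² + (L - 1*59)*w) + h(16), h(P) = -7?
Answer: 32870/896931 ≈ 0.036647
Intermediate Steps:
L = 14 (L = 2 - (-23 - 1*1)/2 = 2 - (-23 - 1)/2 = 2 - ½*(-24) = 2 + 12 = 14)
y(w) = 63 - 9*w² + 405*w (y(w) = -9*((w² + (14 - 1*59)*w) - 7) = -9*((w² + (14 - 59)*w) - 7) = -9*((w² - 45*w) - 7) = -9*(-7 + w² - 45*w) = 63 - 9*w² + 405*w)
-32870/y(-3*98) = -32870/(63 - 9*(-3*98)² + 405*(-3*98)) = -32870/(63 - 9*(-294)² + 405*(-294)) = -32870/(63 - 9*86436 - 119070) = -32870/(63 - 777924 - 119070) = -32870/(-896931) = -32870*(-1/896931) = 32870/896931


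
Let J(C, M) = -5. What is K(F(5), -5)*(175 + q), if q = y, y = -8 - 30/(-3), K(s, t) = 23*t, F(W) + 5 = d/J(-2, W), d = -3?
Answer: -20355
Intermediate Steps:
F(W) = -22/5 (F(W) = -5 - 3/(-5) = -5 - 3*(-⅕) = -5 + ⅗ = -22/5)
y = 2 (y = -8 - 30*(-1)/3 = -8 - 3*(-10/3) = -8 + 10 = 2)
q = 2
K(F(5), -5)*(175 + q) = (23*(-5))*(175 + 2) = -115*177 = -20355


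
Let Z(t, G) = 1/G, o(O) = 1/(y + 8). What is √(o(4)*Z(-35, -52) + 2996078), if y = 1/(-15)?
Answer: √28680963314003/3094 ≈ 1730.9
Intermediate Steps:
y = -1/15 ≈ -0.066667
o(O) = 15/119 (o(O) = 1/(-1/15 + 8) = 1/(119/15) = 15/119)
√(o(4)*Z(-35, -52) + 2996078) = √((15/119)/(-52) + 2996078) = √((15/119)*(-1/52) + 2996078) = √(-15/6188 + 2996078) = √(18539730649/6188) = √28680963314003/3094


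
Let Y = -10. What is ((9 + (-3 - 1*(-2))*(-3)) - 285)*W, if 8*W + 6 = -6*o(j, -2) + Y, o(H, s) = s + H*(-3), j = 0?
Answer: 273/2 ≈ 136.50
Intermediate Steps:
o(H, s) = s - 3*H
W = -1/2 (W = -3/4 + (-6*(-2 - 3*0) - 10)/8 = -3/4 + (-6*(-2 + 0) - 10)/8 = -3/4 + (-6*(-2) - 10)/8 = -3/4 + (12 - 10)/8 = -3/4 + (1/8)*2 = -3/4 + 1/4 = -1/2 ≈ -0.50000)
((9 + (-3 - 1*(-2))*(-3)) - 285)*W = ((9 + (-3 - 1*(-2))*(-3)) - 285)*(-1/2) = ((9 + (-3 + 2)*(-3)) - 285)*(-1/2) = ((9 - 1*(-3)) - 285)*(-1/2) = ((9 + 3) - 285)*(-1/2) = (12 - 285)*(-1/2) = -273*(-1/2) = 273/2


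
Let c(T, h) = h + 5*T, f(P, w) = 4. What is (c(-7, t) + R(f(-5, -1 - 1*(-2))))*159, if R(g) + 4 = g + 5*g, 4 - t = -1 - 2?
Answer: -1272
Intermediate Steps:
t = 7 (t = 4 - (-1 - 2) = 4 - 1*(-3) = 4 + 3 = 7)
R(g) = -4 + 6*g (R(g) = -4 + (g + 5*g) = -4 + 6*g)
(c(-7, t) + R(f(-5, -1 - 1*(-2))))*159 = ((7 + 5*(-7)) + (-4 + 6*4))*159 = ((7 - 35) + (-4 + 24))*159 = (-28 + 20)*159 = -8*159 = -1272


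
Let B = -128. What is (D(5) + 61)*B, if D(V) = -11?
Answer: -6400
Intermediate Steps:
(D(5) + 61)*B = (-11 + 61)*(-128) = 50*(-128) = -6400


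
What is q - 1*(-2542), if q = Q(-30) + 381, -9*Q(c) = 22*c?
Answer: 8989/3 ≈ 2996.3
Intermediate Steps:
Q(c) = -22*c/9
q = 1363/3 (q = -22/9*(-30) + 381 = 220/3 + 381 = 1363/3 ≈ 454.33)
q - 1*(-2542) = 1363/3 - 1*(-2542) = 1363/3 + 2542 = 8989/3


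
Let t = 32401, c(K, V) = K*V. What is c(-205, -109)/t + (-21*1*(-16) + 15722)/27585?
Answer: 1136682083/893781585 ≈ 1.2718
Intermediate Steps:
c(-205, -109)/t + (-21*1*(-16) + 15722)/27585 = -205*(-109)/32401 + (-21*1*(-16) + 15722)/27585 = 22345*(1/32401) + (-21*(-16) + 15722)*(1/27585) = 22345/32401 + (336 + 15722)*(1/27585) = 22345/32401 + 16058*(1/27585) = 22345/32401 + 16058/27585 = 1136682083/893781585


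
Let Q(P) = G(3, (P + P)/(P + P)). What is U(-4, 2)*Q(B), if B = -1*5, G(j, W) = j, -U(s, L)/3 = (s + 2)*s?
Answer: -72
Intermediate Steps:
U(s, L) = -3*s*(2 + s) (U(s, L) = -3*(s + 2)*s = -3*(2 + s)*s = -3*s*(2 + s))
B = -5
Q(P) = 3
U(-4, 2)*Q(B) = -3*(-4)*(2 - 4)*3 = -3*(-4)*(-2)*3 = -24*3 = -72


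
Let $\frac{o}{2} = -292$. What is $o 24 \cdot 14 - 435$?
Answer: $-196659$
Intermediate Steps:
$o = -584$ ($o = 2 \left(-292\right) = -584$)
$o 24 \cdot 14 - 435 = - 584 \cdot 24 \cdot 14 - 435 = \left(-584\right) 336 - 435 = -196224 - 435 = -196659$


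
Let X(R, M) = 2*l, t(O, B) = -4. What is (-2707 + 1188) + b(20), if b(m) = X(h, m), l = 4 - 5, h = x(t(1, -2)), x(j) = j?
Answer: -1521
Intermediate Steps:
h = -4
l = -1
X(R, M) = -2 (X(R, M) = 2*(-1) = -2)
b(m) = -2
(-2707 + 1188) + b(20) = (-2707 + 1188) - 2 = -1519 - 2 = -1521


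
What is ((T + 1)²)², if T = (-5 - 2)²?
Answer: 6250000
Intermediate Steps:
T = 49 (T = (-7)² = 49)
((T + 1)²)² = ((49 + 1)²)² = (50²)² = 2500² = 6250000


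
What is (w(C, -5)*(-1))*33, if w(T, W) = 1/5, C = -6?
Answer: -33/5 ≈ -6.6000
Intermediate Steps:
w(T, W) = ⅕
(w(C, -5)*(-1))*33 = ((⅕)*(-1))*33 = -⅕*33 = -33/5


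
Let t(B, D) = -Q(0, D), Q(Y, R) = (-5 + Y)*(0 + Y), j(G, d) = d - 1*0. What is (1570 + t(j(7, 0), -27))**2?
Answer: 2464900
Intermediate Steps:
j(G, d) = d (j(G, d) = d + 0 = d)
Q(Y, R) = Y*(-5 + Y) (Q(Y, R) = (-5 + Y)*Y = Y*(-5 + Y))
t(B, D) = 0 (t(B, D) = -0*(-5 + 0) = -0*(-5) = -1*0 = 0)
(1570 + t(j(7, 0), -27))**2 = (1570 + 0)**2 = 1570**2 = 2464900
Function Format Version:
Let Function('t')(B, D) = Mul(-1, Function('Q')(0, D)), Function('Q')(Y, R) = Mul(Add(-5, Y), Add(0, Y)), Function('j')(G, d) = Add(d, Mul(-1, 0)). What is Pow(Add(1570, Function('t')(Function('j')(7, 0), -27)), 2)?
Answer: 2464900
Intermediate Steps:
Function('j')(G, d) = d (Function('j')(G, d) = Add(d, 0) = d)
Function('Q')(Y, R) = Mul(Y, Add(-5, Y)) (Function('Q')(Y, R) = Mul(Add(-5, Y), Y) = Mul(Y, Add(-5, Y)))
Function('t')(B, D) = 0 (Function('t')(B, D) = Mul(-1, Mul(0, Add(-5, 0))) = Mul(-1, Mul(0, -5)) = Mul(-1, 0) = 0)
Pow(Add(1570, Function('t')(Function('j')(7, 0), -27)), 2) = Pow(Add(1570, 0), 2) = Pow(1570, 2) = 2464900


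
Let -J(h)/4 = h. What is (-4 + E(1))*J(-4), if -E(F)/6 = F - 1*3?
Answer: 128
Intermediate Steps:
J(h) = -4*h
E(F) = 18 - 6*F (E(F) = -6*(F - 1*3) = -6*(F - 3) = -6*(-3 + F) = 18 - 6*F)
(-4 + E(1))*J(-4) = (-4 + (18 - 6*1))*(-4*(-4)) = (-4 + (18 - 6))*16 = (-4 + 12)*16 = 8*16 = 128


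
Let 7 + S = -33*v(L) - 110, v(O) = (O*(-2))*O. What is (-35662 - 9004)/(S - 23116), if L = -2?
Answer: 44666/22969 ≈ 1.9446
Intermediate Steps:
v(O) = -2*O**2 (v(O) = (-2*O)*O = -2*O**2)
S = 147 (S = -7 + (-(-66)*(-2)**2 - 110) = -7 + (-(-66)*4 - 110) = -7 + (-33*(-8) - 110) = -7 + (264 - 110) = -7 + 154 = 147)
(-35662 - 9004)/(S - 23116) = (-35662 - 9004)/(147 - 23116) = -44666/(-22969) = -44666*(-1/22969) = 44666/22969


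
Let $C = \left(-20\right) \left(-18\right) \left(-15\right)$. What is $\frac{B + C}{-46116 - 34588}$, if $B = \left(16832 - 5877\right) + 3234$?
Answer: $- \frac{8789}{80704} \approx -0.1089$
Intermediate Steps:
$C = -5400$ ($C = 360 \left(-15\right) = -5400$)
$B = 14189$ ($B = 10955 + 3234 = 14189$)
$\frac{B + C}{-46116 - 34588} = \frac{14189 - 5400}{-46116 - 34588} = \frac{8789}{-80704} = 8789 \left(- \frac{1}{80704}\right) = - \frac{8789}{80704}$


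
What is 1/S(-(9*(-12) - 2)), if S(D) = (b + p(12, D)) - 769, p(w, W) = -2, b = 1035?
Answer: 1/264 ≈ 0.0037879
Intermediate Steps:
S(D) = 264 (S(D) = (1035 - 2) - 769 = 1033 - 769 = 264)
1/S(-(9*(-12) - 2)) = 1/264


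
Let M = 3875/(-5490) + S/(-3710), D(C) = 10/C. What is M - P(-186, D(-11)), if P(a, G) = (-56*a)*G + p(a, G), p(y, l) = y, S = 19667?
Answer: 108092367926/11202345 ≈ 9649.1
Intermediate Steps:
P(a, G) = a - 56*G*a (P(a, G) = (-56*a)*G + a = -56*G*a + a = a - 56*G*a)
M = -6117404/1018395 (M = 3875/(-5490) + 19667/(-3710) = 3875*(-1/5490) + 19667*(-1/3710) = -775/1098 - 19667/3710 = -6117404/1018395 ≈ -6.0069)
M - P(-186, D(-11)) = -6117404/1018395 - (-186)*(1 - 560/(-11)) = -6117404/1018395 - (-186)*(1 - 560*(-1)/11) = -6117404/1018395 - (-186)*(1 - 56*(-10/11)) = -6117404/1018395 - (-186)*(1 + 560/11) = -6117404/1018395 - (-186)*571/11 = -6117404/1018395 - 1*(-106206/11) = -6117404/1018395 + 106206/11 = 108092367926/11202345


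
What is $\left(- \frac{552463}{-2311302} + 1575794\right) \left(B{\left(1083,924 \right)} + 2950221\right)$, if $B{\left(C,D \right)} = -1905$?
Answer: $\frac{255670689340067698}{55031} \approx 4.6459 \cdot 10^{12}$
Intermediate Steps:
$\left(- \frac{552463}{-2311302} + 1575794\right) \left(B{\left(1083,924 \right)} + 2950221\right) = \left(- \frac{552463}{-2311302} + 1575794\right) \left(-1905 + 2950221\right) = \left(\left(-552463\right) \left(- \frac{1}{2311302}\right) + 1575794\right) 2948316 = \left(\frac{552463}{2311302} + 1575794\right) 2948316 = \frac{3642136376251}{2311302} \cdot 2948316 = \frac{255670689340067698}{55031}$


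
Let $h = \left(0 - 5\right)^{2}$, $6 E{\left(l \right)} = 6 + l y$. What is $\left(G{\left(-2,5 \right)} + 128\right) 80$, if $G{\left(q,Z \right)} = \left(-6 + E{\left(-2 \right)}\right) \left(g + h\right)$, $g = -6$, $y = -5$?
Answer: $\frac{15520}{3} \approx 5173.3$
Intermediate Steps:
$E{\left(l \right)} = 1 - \frac{5 l}{6}$ ($E{\left(l \right)} = \frac{6 + l \left(-5\right)}{6} = \frac{6 - 5 l}{6} = 1 - \frac{5 l}{6}$)
$h = 25$ ($h = \left(-5\right)^{2} = 25$)
$G{\left(q,Z \right)} = - \frac{190}{3}$ ($G{\left(q,Z \right)} = \left(-6 + \left(1 - - \frac{5}{3}\right)\right) \left(-6 + 25\right) = \left(-6 + \left(1 + \frac{5}{3}\right)\right) 19 = \left(-6 + \frac{8}{3}\right) 19 = \left(- \frac{10}{3}\right) 19 = - \frac{190}{3}$)
$\left(G{\left(-2,5 \right)} + 128\right) 80 = \left(- \frac{190}{3} + 128\right) 80 = \frac{194}{3} \cdot 80 = \frac{15520}{3}$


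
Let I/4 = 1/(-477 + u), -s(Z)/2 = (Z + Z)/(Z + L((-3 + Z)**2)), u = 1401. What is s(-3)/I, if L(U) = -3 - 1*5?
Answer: -252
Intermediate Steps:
L(U) = -8 (L(U) = -3 - 5 = -8)
s(Z) = -4*Z/(-8 + Z) (s(Z) = -2*(Z + Z)/(Z - 8) = -2*2*Z/(-8 + Z) = -4*Z/(-8 + Z))
I = 1/231 (I = 4/(-477 + 1401) = 4/924 = 4*(1/924) = 1/231 ≈ 0.0043290)
s(-3)/I = (-4*(-3)/(-8 - 3))/(1/231) = -4*(-3)/(-11)*231 = -4*(-3)*(-1/11)*231 = -12/11*231 = -252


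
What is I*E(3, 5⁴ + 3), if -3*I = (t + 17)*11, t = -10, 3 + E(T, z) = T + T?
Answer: -77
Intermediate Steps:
E(T, z) = -3 + 2*T (E(T, z) = -3 + (T + T) = -3 + 2*T)
I = -77/3 (I = -(-10 + 17)*11/3 = -7*11/3 = -⅓*77 = -77/3 ≈ -25.667)
I*E(3, 5⁴ + 3) = -77*(-3 + 2*3)/3 = -77*(-3 + 6)/3 = -77/3*3 = -77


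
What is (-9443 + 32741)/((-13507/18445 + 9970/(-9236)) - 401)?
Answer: -1984500574980/34311106661 ≈ -57.838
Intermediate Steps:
(-9443 + 32741)/((-13507/18445 + 9970/(-9236)) - 401) = 23298/((-13507*1/18445 + 9970*(-1/9236)) - 401) = 23298/((-13507/18445 - 4985/4618) - 401) = 23298/(-154323651/85179010 - 401) = 23298/(-34311106661/85179010) = 23298*(-85179010/34311106661) = -1984500574980/34311106661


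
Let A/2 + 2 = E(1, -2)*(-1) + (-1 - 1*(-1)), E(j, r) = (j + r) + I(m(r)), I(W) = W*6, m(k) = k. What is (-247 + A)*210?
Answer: -47250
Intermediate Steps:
I(W) = 6*W
E(j, r) = j + 7*r (E(j, r) = (j + r) + 6*r = j + 7*r)
A = 22 (A = -4 + 2*((1 + 7*(-2))*(-1) + (-1 - 1*(-1))) = -4 + 2*((1 - 14)*(-1) + (-1 + 1)) = -4 + 2*(-13*(-1) + 0) = -4 + 2*(13 + 0) = -4 + 2*13 = -4 + 26 = 22)
(-247 + A)*210 = (-247 + 22)*210 = -225*210 = -47250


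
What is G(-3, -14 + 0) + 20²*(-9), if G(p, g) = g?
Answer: -3614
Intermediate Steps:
G(-3, -14 + 0) + 20²*(-9) = (-14 + 0) + 20²*(-9) = -14 + 400*(-9) = -14 - 3600 = -3614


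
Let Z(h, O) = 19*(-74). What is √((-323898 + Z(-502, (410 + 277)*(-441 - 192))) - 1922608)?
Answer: 18*I*√6938 ≈ 1499.3*I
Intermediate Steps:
Z(h, O) = -1406
√((-323898 + Z(-502, (410 + 277)*(-441 - 192))) - 1922608) = √((-323898 - 1406) - 1922608) = √(-325304 - 1922608) = √(-2247912) = 18*I*√6938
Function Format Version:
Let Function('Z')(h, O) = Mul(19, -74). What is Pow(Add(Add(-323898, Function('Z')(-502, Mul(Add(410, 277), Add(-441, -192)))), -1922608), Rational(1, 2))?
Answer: Mul(18, I, Pow(6938, Rational(1, 2))) ≈ Mul(1499.3, I)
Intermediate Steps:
Function('Z')(h, O) = -1406
Pow(Add(Add(-323898, Function('Z')(-502, Mul(Add(410, 277), Add(-441, -192)))), -1922608), Rational(1, 2)) = Pow(Add(Add(-323898, -1406), -1922608), Rational(1, 2)) = Pow(Add(-325304, -1922608), Rational(1, 2)) = Pow(-2247912, Rational(1, 2)) = Mul(18, I, Pow(6938, Rational(1, 2)))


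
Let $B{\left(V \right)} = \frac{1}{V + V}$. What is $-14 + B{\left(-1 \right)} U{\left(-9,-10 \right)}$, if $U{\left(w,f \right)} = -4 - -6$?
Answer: $-15$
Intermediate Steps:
$B{\left(V \right)} = \frac{1}{2 V}$
$U{\left(w,f \right)} = 2$ ($U{\left(w,f \right)} = -4 + 6 = 2$)
$-14 + B{\left(-1 \right)} U{\left(-9,-10 \right)} = -14 + \frac{1}{2 \left(-1\right)} 2 = -14 + \frac{1}{2} \left(-1\right) 2 = -14 - 1 = -15$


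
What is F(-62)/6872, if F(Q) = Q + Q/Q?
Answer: -61/6872 ≈ -0.0088766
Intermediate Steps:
F(Q) = 1 + Q (F(Q) = Q + 1 = 1 + Q)
F(-62)/6872 = (1 - 62)/6872 = -61*1/6872 = -61/6872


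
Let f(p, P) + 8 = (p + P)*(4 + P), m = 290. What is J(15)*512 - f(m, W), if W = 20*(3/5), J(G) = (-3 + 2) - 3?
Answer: -6872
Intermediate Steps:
J(G) = -4 (J(G) = -1 - 3 = -4)
W = 12 (W = 20*(3*(⅕)) = 20*(⅗) = 12)
f(p, P) = -8 + (4 + P)*(P + p) (f(p, P) = -8 + (p + P)*(4 + P) = -8 + (P + p)*(4 + P) = -8 + (4 + P)*(P + p))
J(15)*512 - f(m, W) = -4*512 - (-8 + 12² + 4*12 + 4*290 + 12*290) = -2048 - (-8 + 144 + 48 + 1160 + 3480) = -2048 - 1*4824 = -2048 - 4824 = -6872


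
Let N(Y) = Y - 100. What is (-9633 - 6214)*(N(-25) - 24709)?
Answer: 393544398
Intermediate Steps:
N(Y) = -100 + Y
(-9633 - 6214)*(N(-25) - 24709) = (-9633 - 6214)*((-100 - 25) - 24709) = -15847*(-125 - 24709) = -15847*(-24834) = 393544398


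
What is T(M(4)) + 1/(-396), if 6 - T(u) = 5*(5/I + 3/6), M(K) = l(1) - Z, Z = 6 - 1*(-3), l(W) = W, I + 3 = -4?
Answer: 19595/2772 ≈ 7.0689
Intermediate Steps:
I = -7 (I = -3 - 4 = -7)
Z = 9 (Z = 6 + 3 = 9)
M(K) = -8 (M(K) = 1 - 1*9 = 1 - 9 = -8)
T(u) = 99/14 (T(u) = 6 - 5*(5/(-7) + 3/6) = 6 - 5*(5*(-⅐) + 3*(⅙)) = 6 - 5*(-5/7 + ½) = 6 - 5*(-3)/14 = 6 - 1*(-15/14) = 6 + 15/14 = 99/14)
T(M(4)) + 1/(-396) = 99/14 + 1/(-396) = 99/14 - 1/396 = 19595/2772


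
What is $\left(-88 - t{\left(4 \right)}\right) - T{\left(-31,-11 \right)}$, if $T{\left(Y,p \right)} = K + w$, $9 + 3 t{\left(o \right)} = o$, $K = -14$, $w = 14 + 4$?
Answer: $- \frac{271}{3} \approx -90.333$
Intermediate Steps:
$w = 18$
$t{\left(o \right)} = -3 + \frac{o}{3}$
$T{\left(Y,p \right)} = 4$ ($T{\left(Y,p \right)} = -14 + 18 = 4$)
$\left(-88 - t{\left(4 \right)}\right) - T{\left(-31,-11 \right)} = \left(-88 - \left(-3 + \frac{1}{3} \cdot 4\right)\right) - 4 = \left(-88 - \left(-3 + \frac{4}{3}\right)\right) - 4 = \left(-88 - - \frac{5}{3}\right) - 4 = \left(-88 + \frac{5}{3}\right) - 4 = - \frac{259}{3} - 4 = - \frac{271}{3}$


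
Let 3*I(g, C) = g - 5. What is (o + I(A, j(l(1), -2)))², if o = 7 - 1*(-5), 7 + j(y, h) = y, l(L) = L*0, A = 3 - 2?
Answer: 1024/9 ≈ 113.78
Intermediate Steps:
A = 1
l(L) = 0
j(y, h) = -7 + y
o = 12 (o = 7 + 5 = 12)
I(g, C) = -5/3 + g/3 (I(g, C) = (g - 5)/3 = (-5 + g)/3 = -5/3 + g/3)
(o + I(A, j(l(1), -2)))² = (12 + (-5/3 + (⅓)*1))² = (12 + (-5/3 + ⅓))² = (12 - 4/3)² = (32/3)² = 1024/9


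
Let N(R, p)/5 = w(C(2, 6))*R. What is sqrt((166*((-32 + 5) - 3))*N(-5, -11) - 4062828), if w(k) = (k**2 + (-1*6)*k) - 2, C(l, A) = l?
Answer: 2*I*sqrt(1326957) ≈ 2303.9*I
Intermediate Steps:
w(k) = -2 + k**2 - 6*k (w(k) = (k**2 - 6*k) - 2 = -2 + k**2 - 6*k)
N(R, p) = -50*R (N(R, p) = 5*((-2 + 2**2 - 6*2)*R) = 5*((-2 + 4 - 12)*R) = 5*(-10*R) = -50*R)
sqrt((166*((-32 + 5) - 3))*N(-5, -11) - 4062828) = sqrt((166*((-32 + 5) - 3))*(-50*(-5)) - 4062828) = sqrt((166*(-27 - 3))*250 - 4062828) = sqrt((166*(-30))*250 - 4062828) = sqrt(-4980*250 - 4062828) = sqrt(-1245000 - 4062828) = sqrt(-5307828) = 2*I*sqrt(1326957)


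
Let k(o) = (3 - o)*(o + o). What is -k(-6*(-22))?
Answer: 34056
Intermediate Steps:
k(o) = 2*o*(3 - o) (k(o) = (3 - o)*(2*o) = 2*o*(3 - o))
-k(-6*(-22)) = -2*(-6*(-22))*(3 - (-6)*(-22)) = -2*132*(3 - 1*132) = -2*132*(3 - 132) = -2*132*(-129) = -1*(-34056) = 34056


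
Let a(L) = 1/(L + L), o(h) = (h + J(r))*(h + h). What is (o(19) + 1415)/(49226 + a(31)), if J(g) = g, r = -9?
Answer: 111290/3052013 ≈ 0.036464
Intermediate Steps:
o(h) = 2*h*(-9 + h) (o(h) = (h - 9)*(h + h) = (-9 + h)*(2*h) = 2*h*(-9 + h))
a(L) = 1/(2*L)
(o(19) + 1415)/(49226 + a(31)) = (2*19*(-9 + 19) + 1415)/(49226 + (½)/31) = (2*19*10 + 1415)/(49226 + (½)*(1/31)) = (380 + 1415)/(49226 + 1/62) = 1795/(3052013/62) = 1795*(62/3052013) = 111290/3052013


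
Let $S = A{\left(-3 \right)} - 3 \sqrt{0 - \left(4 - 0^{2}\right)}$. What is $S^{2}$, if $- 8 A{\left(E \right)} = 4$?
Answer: $- \frac{143}{4} + 6 i \approx -35.75 + 6.0 i$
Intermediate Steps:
$A{\left(E \right)} = - \frac{1}{2}$ ($A{\left(E \right)} = \left(- \frac{1}{8}\right) 4 = - \frac{1}{2}$)
$S = - \frac{1}{2} - 6 i$ ($S = - \frac{1}{2} - 3 \sqrt{0 - \left(4 - 0^{2}\right)} = - \frac{1}{2} - 3 \sqrt{0 + \left(-4 + 0\right)} = - \frac{1}{2} - 3 \sqrt{0 - 4} = - \frac{1}{2} - 3 \sqrt{-4} = - \frac{1}{2} - 3 \cdot 2 i = - \frac{1}{2} - 6 i \approx -0.5 - 6.0 i$)
$S^{2} = \left(- \frac{1}{2} - 6 i\right)^{2}$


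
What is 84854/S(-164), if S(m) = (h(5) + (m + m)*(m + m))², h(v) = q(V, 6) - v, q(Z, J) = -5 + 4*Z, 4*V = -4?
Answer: 42427/5785652450 ≈ 7.3331e-6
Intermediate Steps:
V = -1 (V = (¼)*(-4) = -1)
h(v) = -9 - v (h(v) = (-5 + 4*(-1)) - v = (-5 - 4) - v = -9 - v)
S(m) = (-14 + 4*m²)² (S(m) = ((-9 - 1*5) + (m + m)*(m + m))² = ((-9 - 5) + (2*m)*(2*m))² = (-14 + 4*m²)²)
84854/S(-164) = 84854/((4*(-7 + 2*(-164)²)²)) = 84854/((4*(-7 + 2*26896)²)) = 84854/((4*(-7 + 53792)²)) = 84854/((4*53785²)) = 84854/((4*2892826225)) = 84854/11571304900 = 84854*(1/11571304900) = 42427/5785652450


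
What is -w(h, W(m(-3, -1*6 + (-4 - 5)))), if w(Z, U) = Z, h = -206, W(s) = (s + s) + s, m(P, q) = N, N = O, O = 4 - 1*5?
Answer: 206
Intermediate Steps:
O = -1 (O = 4 - 5 = -1)
N = -1
m(P, q) = -1
W(s) = 3*s (W(s) = 2*s + s = 3*s)
-w(h, W(m(-3, -1*6 + (-4 - 5)))) = -1*(-206) = 206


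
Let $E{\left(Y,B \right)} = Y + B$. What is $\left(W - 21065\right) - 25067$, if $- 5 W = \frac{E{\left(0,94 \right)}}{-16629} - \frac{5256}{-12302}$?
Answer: $- \frac{23593096378958}{511424895} \approx -46132.0$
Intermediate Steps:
$E{\left(Y,B \right)} = B + Y$
$W = - \frac{43122818}{511424895}$ ($W = - \frac{\frac{94 + 0}{-16629} - \frac{5256}{-12302}}{5} = - \frac{94 \left(- \frac{1}{16629}\right) - - \frac{2628}{6151}}{5} = - \frac{- \frac{94}{16629} + \frac{2628}{6151}}{5} = \left(- \frac{1}{5}\right) \frac{43122818}{102284979} = - \frac{43122818}{511424895} \approx -0.084319$)
$\left(W - 21065\right) - 25067 = \left(- \frac{43122818}{511424895} - 21065\right) - 25067 = - \frac{10773208535993}{511424895} - 25067 = - \frac{23593096378958}{511424895}$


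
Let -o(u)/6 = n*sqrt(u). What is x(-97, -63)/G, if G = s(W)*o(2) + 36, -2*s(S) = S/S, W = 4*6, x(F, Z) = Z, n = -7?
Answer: -126/23 - 147*sqrt(2)/46 ≈ -9.9976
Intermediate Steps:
W = 24
s(S) = -1/2 (s(S) = -S/(2*S) = -1/2*1 = -1/2)
o(u) = 42*sqrt(u) (o(u) = -(-42)*sqrt(u) = 42*sqrt(u))
G = 36 - 21*sqrt(2) (G = -21*sqrt(2) + 36 = 36 - 21*sqrt(2) ≈ 6.3015)
x(-97, -63)/G = -63/(36 - 21*sqrt(2))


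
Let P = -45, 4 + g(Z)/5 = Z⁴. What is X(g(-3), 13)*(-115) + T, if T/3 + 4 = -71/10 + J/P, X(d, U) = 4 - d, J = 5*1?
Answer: 1313441/30 ≈ 43781.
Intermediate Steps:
J = 5
g(Z) = -20 + 5*Z⁴
T = -1009/30 (T = -12 + 3*(-71/10 + 5/(-45)) = -12 + 3*(-71*⅒ + 5*(-1/45)) = -12 + 3*(-71/10 - ⅑) = -12 + 3*(-649/90) = -12 - 649/30 = -1009/30 ≈ -33.633)
X(g(-3), 13)*(-115) + T = (4 - (-20 + 5*(-3)⁴))*(-115) - 1009/30 = (4 - (-20 + 5*81))*(-115) - 1009/30 = (4 - (-20 + 405))*(-115) - 1009/30 = (4 - 1*385)*(-115) - 1009/30 = (4 - 385)*(-115) - 1009/30 = -381*(-115) - 1009/30 = 43815 - 1009/30 = 1313441/30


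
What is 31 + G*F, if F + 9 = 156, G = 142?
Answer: 20905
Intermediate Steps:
F = 147 (F = -9 + 156 = 147)
31 + G*F = 31 + 142*147 = 31 + 20874 = 20905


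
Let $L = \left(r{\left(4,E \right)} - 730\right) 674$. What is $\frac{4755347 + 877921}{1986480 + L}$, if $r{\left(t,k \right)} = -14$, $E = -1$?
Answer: $\frac{469439}{123752} \approx 3.7934$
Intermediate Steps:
$L = -501456$ ($L = \left(-14 - 730\right) 674 = \left(-744\right) 674 = -501456$)
$\frac{4755347 + 877921}{1986480 + L} = \frac{4755347 + 877921}{1986480 - 501456} = \frac{5633268}{1485024} = 5633268 \cdot \frac{1}{1485024} = \frac{469439}{123752}$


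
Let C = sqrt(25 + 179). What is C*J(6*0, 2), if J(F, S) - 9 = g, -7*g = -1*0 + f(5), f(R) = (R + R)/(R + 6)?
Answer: 1366*sqrt(51)/77 ≈ 126.69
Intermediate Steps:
C = 2*sqrt(51) (C = sqrt(204) = 2*sqrt(51) ≈ 14.283)
f(R) = 2*R/(6 + R) (f(R) = (2*R)/(6 + R) = 2*R/(6 + R))
g = -10/77 (g = -(-1*0 + 2*5/(6 + 5))/7 = -(0 + 2*5/11)/7 = -(0 + 2*5*(1/11))/7 = -(0 + 10/11)/7 = -1/7*10/11 = -10/77 ≈ -0.12987)
J(F, S) = 683/77 (J(F, S) = 9 - 10/77 = 683/77)
C*J(6*0, 2) = (2*sqrt(51))*(683/77) = 1366*sqrt(51)/77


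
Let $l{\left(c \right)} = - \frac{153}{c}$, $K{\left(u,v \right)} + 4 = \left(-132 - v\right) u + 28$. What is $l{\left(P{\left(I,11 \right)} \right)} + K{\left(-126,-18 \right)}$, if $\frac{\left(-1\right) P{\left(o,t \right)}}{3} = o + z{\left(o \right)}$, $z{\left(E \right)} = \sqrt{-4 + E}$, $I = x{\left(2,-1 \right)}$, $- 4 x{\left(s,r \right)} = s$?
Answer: $\frac{6 \left(2381 i + 7194 \sqrt{2}\right)}{i + 3 \sqrt{2}} \approx 14383.0 - 22.776 i$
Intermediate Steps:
$x{\left(s,r \right)} = - \frac{s}{4}$
$I = - \frac{1}{2}$ ($I = \left(- \frac{1}{4}\right) 2 = - \frac{1}{2} \approx -0.5$)
$P{\left(o,t \right)} = - 3 o - 3 \sqrt{-4 + o}$ ($P{\left(o,t \right)} = - 3 \left(o + \sqrt{-4 + o}\right) = - 3 o - 3 \sqrt{-4 + o}$)
$K{\left(u,v \right)} = 24 + u \left(-132 - v\right)$ ($K{\left(u,v \right)} = -4 + \left(\left(-132 - v\right) u + 28\right) = -4 + \left(u \left(-132 - v\right) + 28\right) = -4 + \left(28 + u \left(-132 - v\right)\right) = 24 + u \left(-132 - v\right)$)
$l{\left(P{\left(I,11 \right)} \right)} + K{\left(-126,-18 \right)} = - \frac{153}{\left(-3\right) \left(- \frac{1}{2}\right) - 3 \sqrt{-4 - \frac{1}{2}}} - \left(-16656 + 2268\right) = - \frac{153}{\frac{3}{2} - 3 \sqrt{- \frac{9}{2}}} + \left(24 + 16632 - 2268\right) = - \frac{153}{\frac{3}{2} - 3 \frac{3 i \sqrt{2}}{2}} + 14388 = - \frac{153}{\frac{3}{2} - \frac{9 i \sqrt{2}}{2}} + 14388 = 14388 - \frac{153}{\frac{3}{2} - \frac{9 i \sqrt{2}}{2}}$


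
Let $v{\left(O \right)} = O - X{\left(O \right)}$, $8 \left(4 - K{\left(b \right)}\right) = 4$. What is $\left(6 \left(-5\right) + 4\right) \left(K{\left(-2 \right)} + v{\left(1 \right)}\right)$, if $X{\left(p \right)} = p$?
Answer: $-91$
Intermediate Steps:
$K{\left(b \right)} = \frac{7}{2}$ ($K{\left(b \right)} = 4 - \frac{1}{2} = \frac{7}{2}$)
$v{\left(O \right)} = 0$ ($v{\left(O \right)} = O - O = 0$)
$\left(6 \left(-5\right) + 4\right) \left(K{\left(-2 \right)} + v{\left(1 \right)}\right) = \left(6 \left(-5\right) + 4\right) \left(\frac{7}{2} + 0\right) = \left(-30 + 4\right) \frac{7}{2} = \left(-26\right) \frac{7}{2} = -91$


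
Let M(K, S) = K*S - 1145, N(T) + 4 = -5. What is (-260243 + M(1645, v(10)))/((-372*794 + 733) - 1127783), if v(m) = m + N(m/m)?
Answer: 259743/1422418 ≈ 0.18261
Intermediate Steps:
N(T) = -9 (N(T) = -4 - 5 = -9)
v(m) = -9 + m (v(m) = m - 9 = -9 + m)
M(K, S) = -1145 + K*S
(-260243 + M(1645, v(10)))/((-372*794 + 733) - 1127783) = (-260243 + (-1145 + 1645*(-9 + 10)))/((-372*794 + 733) - 1127783) = (-260243 + (-1145 + 1645*1))/((-295368 + 733) - 1127783) = (-260243 + (-1145 + 1645))/(-294635 - 1127783) = (-260243 + 500)/(-1422418) = -259743*(-1/1422418) = 259743/1422418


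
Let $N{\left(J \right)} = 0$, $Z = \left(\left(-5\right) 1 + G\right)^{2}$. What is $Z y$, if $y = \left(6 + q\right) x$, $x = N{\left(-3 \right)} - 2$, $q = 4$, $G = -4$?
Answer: $-1620$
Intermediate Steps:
$Z = 81$ ($Z = \left(\left(-5\right) 1 - 4\right)^{2} = \left(-5 - 4\right)^{2} = \left(-9\right)^{2} = 81$)
$x = -2$ ($x = 0 - 2 = -2$)
$y = -20$ ($y = \left(6 + 4\right) \left(-2\right) = 10 \left(-2\right) = -20$)
$Z y = 81 \left(-20\right) = -1620$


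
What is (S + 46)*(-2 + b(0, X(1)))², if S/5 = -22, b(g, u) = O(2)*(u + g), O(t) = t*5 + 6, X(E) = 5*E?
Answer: -389376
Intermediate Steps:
O(t) = 6 + 5*t (O(t) = 5*t + 6 = 6 + 5*t)
b(g, u) = 16*g + 16*u (b(g, u) = (6 + 5*2)*(u + g) = (6 + 10)*(g + u) = 16*(g + u) = 16*g + 16*u)
S = -110 (S = 5*(-22) = -110)
(S + 46)*(-2 + b(0, X(1)))² = (-110 + 46)*(-2 + (16*0 + 16*(5*1)))² = -64*(-2 + (0 + 16*5))² = -64*(-2 + (0 + 80))² = -64*(-2 + 80)² = -64*78² = -64*6084 = -389376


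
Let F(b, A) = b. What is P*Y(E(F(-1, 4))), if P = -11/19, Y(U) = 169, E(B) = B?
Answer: -1859/19 ≈ -97.842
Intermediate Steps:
P = -11/19 (P = -11*1/19 = -11/19 ≈ -0.57895)
P*Y(E(F(-1, 4))) = -11/19*169 = -1859/19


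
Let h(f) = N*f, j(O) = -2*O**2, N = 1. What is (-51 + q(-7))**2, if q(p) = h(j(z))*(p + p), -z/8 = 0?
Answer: 2601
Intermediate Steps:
z = 0 (z = -8*0 = 0)
h(f) = f (h(f) = 1*f = f)
q(p) = 0 (q(p) = (-2*0**2)*(p + p) = (-2*0)*(2*p) = 0*(2*p) = 0)
(-51 + q(-7))**2 = (-51 + 0)**2 = (-51)**2 = 2601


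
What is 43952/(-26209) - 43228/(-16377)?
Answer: 413160748/429224793 ≈ 0.96257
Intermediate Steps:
43952/(-26209) - 43228/(-16377) = 43952*(-1/26209) - 43228*(-1/16377) = -43952/26209 + 43228/16377 = 413160748/429224793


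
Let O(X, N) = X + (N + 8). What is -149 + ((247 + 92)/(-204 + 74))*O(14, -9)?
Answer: -1829/10 ≈ -182.90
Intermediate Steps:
O(X, N) = 8 + N + X (O(X, N) = X + (8 + N) = 8 + N + X)
-149 + ((247 + 92)/(-204 + 74))*O(14, -9) = -149 + ((247 + 92)/(-204 + 74))*(8 - 9 + 14) = -149 + (339/(-130))*13 = -149 + (339*(-1/130))*13 = -149 - 339/130*13 = -149 - 339/10 = -1829/10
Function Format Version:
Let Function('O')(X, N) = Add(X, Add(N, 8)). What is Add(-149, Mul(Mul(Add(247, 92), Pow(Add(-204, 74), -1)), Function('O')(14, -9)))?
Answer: Rational(-1829, 10) ≈ -182.90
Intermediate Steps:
Function('O')(X, N) = Add(8, N, X) (Function('O')(X, N) = Add(X, Add(8, N)) = Add(8, N, X))
Add(-149, Mul(Mul(Add(247, 92), Pow(Add(-204, 74), -1)), Function('O')(14, -9))) = Add(-149, Mul(Mul(Add(247, 92), Pow(Add(-204, 74), -1)), Add(8, -9, 14))) = Add(-149, Mul(Mul(339, Pow(-130, -1)), 13)) = Add(-149, Mul(Mul(339, Rational(-1, 130)), 13)) = Add(-149, Mul(Rational(-339, 130), 13)) = Add(-149, Rational(-339, 10)) = Rational(-1829, 10)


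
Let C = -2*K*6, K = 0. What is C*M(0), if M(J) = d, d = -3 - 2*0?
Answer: 0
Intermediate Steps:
C = 0 (C = -2*0*6 = 0*6 = 0)
d = -3 (d = -3 + 0 = -3)
M(J) = -3
C*M(0) = 0*(-3) = 0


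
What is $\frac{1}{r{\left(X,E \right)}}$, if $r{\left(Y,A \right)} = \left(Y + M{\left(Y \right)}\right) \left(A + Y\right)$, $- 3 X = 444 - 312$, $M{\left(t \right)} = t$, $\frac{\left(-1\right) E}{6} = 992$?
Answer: $\frac{1}{527648} \approx 1.8952 \cdot 10^{-6}$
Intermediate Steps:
$E = -5952$ ($E = \left(-6\right) 992 = -5952$)
$X = -44$ ($X = - \frac{444 - 312}{3} = \left(- \frac{1}{3}\right) 132 = -44$)
$r{\left(Y,A \right)} = 2 Y \left(A + Y\right)$ ($r{\left(Y,A \right)} = \left(Y + Y\right) \left(A + Y\right) = 2 Y \left(A + Y\right)$)
$\frac{1}{r{\left(X,E \right)}} = \frac{1}{2 \left(-44\right) \left(-5952 - 44\right)} = \frac{1}{2 \left(-44\right) \left(-5996\right)} = \frac{1}{527648}$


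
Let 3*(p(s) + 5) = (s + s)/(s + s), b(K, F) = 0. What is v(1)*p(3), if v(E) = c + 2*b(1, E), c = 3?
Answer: -14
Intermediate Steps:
v(E) = 3 (v(E) = 3 + 2*0 = 3 + 0 = 3)
p(s) = -14/3 (p(s) = -5 + ((s + s)/(s + s))/3 = -5 + ((2*s)/((2*s)))/3 = -5 + ((2*s)*(1/(2*s)))/3 = -5 + (⅓)*1 = -5 + ⅓ = -14/3)
v(1)*p(3) = 3*(-14/3) = -14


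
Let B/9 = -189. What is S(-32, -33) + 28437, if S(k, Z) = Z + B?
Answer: 26703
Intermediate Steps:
B = -1701 (B = 9*(-189) = -1701)
S(k, Z) = -1701 + Z (S(k, Z) = Z - 1701 = -1701 + Z)
S(-32, -33) + 28437 = (-1701 - 33) + 28437 = -1734 + 28437 = 26703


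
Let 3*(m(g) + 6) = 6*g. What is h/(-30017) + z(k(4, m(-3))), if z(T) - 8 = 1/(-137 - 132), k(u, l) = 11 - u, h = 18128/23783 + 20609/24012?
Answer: 36872258009439505/4611206122651908 ≈ 7.9962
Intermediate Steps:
m(g) = -6 + 2*g (m(g) = -6 + (6*g)/3 = -6 + 2*g)
h = 925433383/571077396 (h = 18128*(1/23783) + 20609*(1/24012) = 18128/23783 + 20609/24012 = 925433383/571077396 ≈ 1.6205)
z(T) = 2151/269 (z(T) = 8 + 1/(-137 - 132) = 8 + 1/(-269) = 8 - 1/269 = 2151/269)
h/(-30017) + z(k(4, m(-3))) = (925433383/571077396)/(-30017) + 2151/269 = (925433383/571077396)*(-1/30017) + 2151/269 = -925433383/17142030195732 + 2151/269 = 36872258009439505/4611206122651908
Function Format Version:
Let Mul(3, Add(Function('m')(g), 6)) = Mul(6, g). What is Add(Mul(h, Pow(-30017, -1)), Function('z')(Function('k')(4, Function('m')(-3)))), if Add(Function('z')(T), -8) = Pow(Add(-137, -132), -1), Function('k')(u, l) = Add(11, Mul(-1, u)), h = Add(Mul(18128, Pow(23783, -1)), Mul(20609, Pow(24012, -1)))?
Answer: Rational(36872258009439505, 4611206122651908) ≈ 7.9962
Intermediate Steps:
Function('m')(g) = Add(-6, Mul(2, g)) (Function('m')(g) = Add(-6, Mul(Rational(1, 3), Mul(6, g))) = Add(-6, Mul(2, g)))
h = Rational(925433383, 571077396) (h = Add(Mul(18128, Rational(1, 23783)), Mul(20609, Rational(1, 24012))) = Add(Rational(18128, 23783), Rational(20609, 24012)) = Rational(925433383, 571077396) ≈ 1.6205)
Function('z')(T) = Rational(2151, 269) (Function('z')(T) = Add(8, Pow(Add(-137, -132), -1)) = Add(8, Pow(-269, -1)) = Add(8, Rational(-1, 269)) = Rational(2151, 269))
Add(Mul(h, Pow(-30017, -1)), Function('z')(Function('k')(4, Function('m')(-3)))) = Add(Mul(Rational(925433383, 571077396), Pow(-30017, -1)), Rational(2151, 269)) = Add(Mul(Rational(925433383, 571077396), Rational(-1, 30017)), Rational(2151, 269)) = Add(Rational(-925433383, 17142030195732), Rational(2151, 269)) = Rational(36872258009439505, 4611206122651908)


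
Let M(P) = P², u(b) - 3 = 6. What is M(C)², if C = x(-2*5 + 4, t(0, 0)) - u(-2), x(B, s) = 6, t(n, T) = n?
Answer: 81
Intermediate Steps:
u(b) = 9 (u(b) = 3 + 6 = 9)
C = -3 (C = 6 - 1*9 = 6 - 9 = -3)
M(C)² = ((-3)²)² = 9² = 81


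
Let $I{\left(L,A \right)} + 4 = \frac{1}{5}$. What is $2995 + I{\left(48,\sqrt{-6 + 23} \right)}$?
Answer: $\frac{14956}{5} \approx 2991.2$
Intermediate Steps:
$I{\left(L,A \right)} = - \frac{19}{5}$ ($I{\left(L,A \right)} = -4 + \frac{1}{5} = - \frac{19}{5}$)
$2995 + I{\left(48,\sqrt{-6 + 23} \right)} = 2995 - \frac{19}{5} = \frac{14956}{5}$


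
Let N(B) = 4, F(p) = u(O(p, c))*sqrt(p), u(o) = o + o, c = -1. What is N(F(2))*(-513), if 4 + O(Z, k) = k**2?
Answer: -2052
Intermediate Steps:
O(Z, k) = -4 + k**2
u(o) = 2*o
F(p) = -6*sqrt(p) (F(p) = (2*(-4 + (-1)**2))*sqrt(p) = (2*(-4 + 1))*sqrt(p) = (2*(-3))*sqrt(p) = -6*sqrt(p))
N(F(2))*(-513) = 4*(-513) = -2052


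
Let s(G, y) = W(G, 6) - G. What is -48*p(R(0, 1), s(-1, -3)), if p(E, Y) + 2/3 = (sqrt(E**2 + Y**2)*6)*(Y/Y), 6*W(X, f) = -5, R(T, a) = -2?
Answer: 32 - 48*sqrt(145) ≈ -546.00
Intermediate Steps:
W(X, f) = -5/6 (W(X, f) = (1/6)*(-5) = -5/6)
s(G, y) = -5/6 - G
p(E, Y) = -2/3 + 6*sqrt(E**2 + Y**2) (p(E, Y) = -2/3 + (sqrt(E**2 + Y**2)*6)*(Y/Y) = -2/3 + (6*sqrt(E**2 + Y**2))*1 = -2/3 + 6*sqrt(E**2 + Y**2))
-48*p(R(0, 1), s(-1, -3)) = -48*(-2/3 + 6*sqrt((-2)**2 + (-5/6 - 1*(-1))**2)) = -48*(-2/3 + 6*sqrt(4 + (-5/6 + 1)**2)) = -48*(-2/3 + 6*sqrt(4 + (1/6)**2)) = -48*(-2/3 + 6*sqrt(4 + 1/36)) = -48*(-2/3 + 6*sqrt(145/36)) = -48*(-2/3 + 6*(sqrt(145)/6)) = -48*(-2/3 + sqrt(145)) = 32 - 48*sqrt(145)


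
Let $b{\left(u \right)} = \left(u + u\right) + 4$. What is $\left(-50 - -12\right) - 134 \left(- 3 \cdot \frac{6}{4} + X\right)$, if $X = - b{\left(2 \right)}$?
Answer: $1637$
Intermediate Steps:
$b{\left(u \right)} = 4 + 2 u$ ($b{\left(u \right)} = 2 u + 4 = 4 + 2 u$)
$X = -8$ ($X = - (4 + 2 \cdot 2) = - (4 + 4) = \left(-1\right) 8 = -8$)
$\left(-50 - -12\right) - 134 \left(- 3 \cdot \frac{6}{4} + X\right) = \left(-50 - -12\right) - 134 \left(- 3 \cdot \frac{6}{4} - 8\right) = \left(-50 + 12\right) - 134 \left(- 3 \cdot 6 \cdot \frac{1}{4} - 8\right) = -38 - 134 \left(\left(-3\right) \frac{3}{2} - 8\right) = -38 - 134 \left(- \frac{9}{2} - 8\right) = -38 - -1675 = -38 + 1675 = 1637$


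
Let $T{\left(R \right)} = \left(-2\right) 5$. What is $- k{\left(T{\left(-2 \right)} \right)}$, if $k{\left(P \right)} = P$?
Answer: $10$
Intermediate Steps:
$T{\left(R \right)} = -10$
$- k{\left(T{\left(-2 \right)} \right)} = \left(-1\right) \left(-10\right) = 10$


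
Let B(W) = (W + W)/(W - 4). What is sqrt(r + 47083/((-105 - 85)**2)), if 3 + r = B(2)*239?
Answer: 3*I*sqrt(1924113)/190 ≈ 21.902*I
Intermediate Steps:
B(W) = 2*W/(-4 + W) (B(W) = (2*W)/(-4 + W) = 2*W/(-4 + W))
r = -481 (r = -3 + (2*2/(-4 + 2))*239 = -3 + (2*2/(-2))*239 = -3 + (2*2*(-1/2))*239 = -3 - 2*239 = -3 - 478 = -481)
sqrt(r + 47083/((-105 - 85)**2)) = sqrt(-481 + 47083/((-105 - 85)**2)) = sqrt(-481 + 47083/((-190)**2)) = sqrt(-481 + 47083/36100) = sqrt(-17317017/36100) = 3*I*sqrt(1924113)/190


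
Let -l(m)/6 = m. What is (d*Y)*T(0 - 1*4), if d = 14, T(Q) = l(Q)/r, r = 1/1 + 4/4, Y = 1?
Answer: 168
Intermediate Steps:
l(m) = -6*m
r = 2 (r = 1*1 + 4*(1/4) = 1 + 1 = 2)
T(Q) = -3*Q (T(Q) = -6*Q/2 = -6*Q*(1/2) = -3*Q)
(d*Y)*T(0 - 1*4) = (14*1)*(-3*(0 - 1*4)) = 14*(-3*(0 - 4)) = 14*(-3*(-4)) = 14*12 = 168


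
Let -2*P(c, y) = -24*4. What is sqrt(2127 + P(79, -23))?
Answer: 5*sqrt(87) ≈ 46.637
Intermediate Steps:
P(c, y) = 48 (P(c, y) = -(-12)*4 = -1/2*(-96) = 48)
sqrt(2127 + P(79, -23)) = sqrt(2127 + 48) = sqrt(2175) = 5*sqrt(87)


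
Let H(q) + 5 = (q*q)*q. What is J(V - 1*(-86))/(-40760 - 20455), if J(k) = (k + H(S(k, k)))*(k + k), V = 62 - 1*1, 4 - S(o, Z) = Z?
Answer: 8187382/583 ≈ 14044.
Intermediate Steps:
S(o, Z) = 4 - Z
V = 61 (V = 62 - 1 = 61)
H(q) = -5 + q³ (H(q) = -5 + (q*q)*q = -5 + q²*q = -5 + q³)
J(k) = 2*k*(-5 + k + (4 - k)³) (J(k) = (k + (-5 + (4 - k)³))*(k + k) = (-5 + k + (4 - k)³)*(2*k) = 2*k*(-5 + k + (4 - k)³))
J(V - 1*(-86))/(-40760 - 20455) = (-2*(61 - 1*(-86))*(5 + (-4 + (61 - 1*(-86)))³ - (61 - 1*(-86))))/(-40760 - 20455) = -2*(61 + 86)*(5 + (-4 + (61 + 86))³ - (61 + 86))/(-61215) = -2*147*(5 + (-4 + 147)³ - 1*147)*(-1/61215) = -2*147*(5 + 143³ - 147)*(-1/61215) = -2*147*(5 + 2924207 - 147)*(-1/61215) = -2*147*2924065*(-1/61215) = -859675110*(-1/61215) = 8187382/583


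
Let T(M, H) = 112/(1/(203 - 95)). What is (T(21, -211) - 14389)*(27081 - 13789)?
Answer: -30478556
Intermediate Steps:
T(M, H) = 12096 (T(M, H) = 112/(1/108) = 112*108 = 12096)
(T(21, -211) - 14389)*(27081 - 13789) = (12096 - 14389)*(27081 - 13789) = -2293*13292 = -30478556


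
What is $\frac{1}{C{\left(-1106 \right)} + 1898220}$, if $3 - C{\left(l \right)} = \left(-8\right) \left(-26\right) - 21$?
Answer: $\frac{1}{1898036} \approx 5.2686 \cdot 10^{-7}$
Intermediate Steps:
$C{\left(l \right)} = -184$ ($C{\left(l \right)} = 3 - \left(\left(-8\right) \left(-26\right) - 21\right) = 3 - \left(208 - 21\right) = 3 - 187 = -184$)
$\frac{1}{C{\left(-1106 \right)} + 1898220} = \frac{1}{-184 + 1898220} = \frac{1}{1898036}$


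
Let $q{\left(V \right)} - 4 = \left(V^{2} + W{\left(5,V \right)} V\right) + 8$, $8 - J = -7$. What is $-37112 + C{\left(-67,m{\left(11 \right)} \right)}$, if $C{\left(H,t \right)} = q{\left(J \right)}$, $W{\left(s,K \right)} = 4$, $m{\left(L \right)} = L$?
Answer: $-36815$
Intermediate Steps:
$J = 15$ ($J = 8 - -7 = 8 + 7 = 15$)
$q{\left(V \right)} = 12 + V^{2} + 4 V$ ($q{\left(V \right)} = 4 + \left(\left(V^{2} + 4 V\right) + 8\right) = 4 + \left(8 + V^{2} + 4 V\right) = 12 + V^{2} + 4 V$)
$C{\left(H,t \right)} = 297$ ($C{\left(H,t \right)} = 12 + 15^{2} + 4 \cdot 15 = 12 + 225 + 60 = 297$)
$-37112 + C{\left(-67,m{\left(11 \right)} \right)} = -37112 + 297 = -36815$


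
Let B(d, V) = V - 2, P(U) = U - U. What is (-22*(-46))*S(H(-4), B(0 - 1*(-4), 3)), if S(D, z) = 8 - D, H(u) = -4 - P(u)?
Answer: 12144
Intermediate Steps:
P(U) = 0
B(d, V) = -2 + V
H(u) = -4 (H(u) = -4 - 1*0 = -4 + 0 = -4)
(-22*(-46))*S(H(-4), B(0 - 1*(-4), 3)) = (-22*(-46))*(8 - 1*(-4)) = 1012*(8 + 4) = 1012*12 = 12144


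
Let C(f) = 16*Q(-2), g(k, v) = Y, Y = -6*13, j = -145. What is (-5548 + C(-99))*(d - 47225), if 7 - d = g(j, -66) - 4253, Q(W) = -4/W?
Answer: 236564692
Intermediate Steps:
Y = -78
g(k, v) = -78
C(f) = 32 (C(f) = 16*(-4/(-2)) = 16*(-4*(-½)) = 16*2 = 32)
d = 4338 (d = 7 - (-78 - 4253) = 7 - 1*(-4331) = 7 + 4331 = 4338)
(-5548 + C(-99))*(d - 47225) = (-5548 + 32)*(4338 - 47225) = -5516*(-42887) = 236564692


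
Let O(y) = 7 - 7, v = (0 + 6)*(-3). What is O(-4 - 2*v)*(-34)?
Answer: 0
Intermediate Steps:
v = -18 (v = 6*(-3) = -18)
O(y) = 0
O(-4 - 2*v)*(-34) = 0*(-34) = 0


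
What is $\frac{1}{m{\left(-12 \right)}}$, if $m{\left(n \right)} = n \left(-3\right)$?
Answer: $\frac{1}{36} \approx 0.027778$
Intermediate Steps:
$m{\left(n \right)} = - 3 n$
$\frac{1}{m{\left(-12 \right)}} = \frac{1}{\left(-3\right) \left(-12\right)} = \frac{1}{36}$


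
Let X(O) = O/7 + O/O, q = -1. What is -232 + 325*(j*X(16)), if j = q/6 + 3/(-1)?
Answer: -151769/42 ≈ -3613.5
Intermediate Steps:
j = -19/6 (j = -1/6 + 3/(-1) = -1*⅙ + 3*(-1) = -⅙ - 3 = -19/6 ≈ -3.1667)
X(O) = 1 + O/7 (X(O) = O*(⅐) + 1 = O/7 + 1 = 1 + O/7)
-232 + 325*(j*X(16)) = -232 + 325*(-19*(1 + (⅐)*16)/6) = -232 + 325*(-19*(1 + 16/7)/6) = -232 + 325*(-19/6*23/7) = -232 + 325*(-437/42) = -232 - 142025/42 = -151769/42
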